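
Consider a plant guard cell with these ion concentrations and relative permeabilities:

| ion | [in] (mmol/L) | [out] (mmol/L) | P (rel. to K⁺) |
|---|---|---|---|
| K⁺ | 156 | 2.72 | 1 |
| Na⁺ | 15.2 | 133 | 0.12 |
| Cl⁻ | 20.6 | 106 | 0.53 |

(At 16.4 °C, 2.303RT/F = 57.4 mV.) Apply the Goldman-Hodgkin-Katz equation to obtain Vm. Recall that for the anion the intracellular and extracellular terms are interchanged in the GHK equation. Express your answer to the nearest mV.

-49 mV

Vm = 57.4 · log₁₀[(Σ P·[cation]ₒ + Σ P·[anion]ᵢ) / (Σ P·[cation]ᵢ + Σ P·[anion]ₒ)]
Numerator = 1×2.72 + 0.12×133 + 0.53×20.6 = 29.6
Denominator = 1×156 + 0.12×15.2 + 0.53×106 = 214
Vm = 57.4 · log₁₀(0.13831) = 57.4 × (-0.8592) = -49.32 mV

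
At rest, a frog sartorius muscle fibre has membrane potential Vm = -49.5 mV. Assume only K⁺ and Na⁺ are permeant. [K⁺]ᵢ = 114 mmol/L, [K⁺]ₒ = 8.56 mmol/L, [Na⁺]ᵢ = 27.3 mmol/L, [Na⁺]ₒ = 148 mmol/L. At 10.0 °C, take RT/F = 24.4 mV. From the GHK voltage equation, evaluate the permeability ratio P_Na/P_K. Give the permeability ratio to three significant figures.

Let α = P_Na/P_K. GHK: Vm = 24.4·ln[(Kₒ + α·Naₒ)/(Kᵢ + α·Naᵢ)].
e^(Vm/24.4) = e^(-49.5/24.4) = 0.13151
So 0.13151·(Kᵢ + α·Naᵢ) = Kₒ + α·Naₒ → α = (0.13151·114.0 − 8.56) / (148.0 − 0.13151·27.3)
α = (14.99 − 8.56) / (148.0 − 3.59) = 6.432/144.4 = 0.04454

0.0445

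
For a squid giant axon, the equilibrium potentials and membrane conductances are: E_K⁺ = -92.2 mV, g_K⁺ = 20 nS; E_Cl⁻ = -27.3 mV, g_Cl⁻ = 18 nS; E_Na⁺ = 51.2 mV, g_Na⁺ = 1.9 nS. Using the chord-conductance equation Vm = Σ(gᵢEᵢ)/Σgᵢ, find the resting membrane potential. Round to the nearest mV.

-56 mV

Σ gᵢEᵢ = 20·(-92.2) + 18·(-27.3) + 1.9·(51.2) = -2238.12
Σ gᵢ = 20 + 18 + 1.9 = 39.9
Vm = -2238.12 / 39.9 = -56.09 mV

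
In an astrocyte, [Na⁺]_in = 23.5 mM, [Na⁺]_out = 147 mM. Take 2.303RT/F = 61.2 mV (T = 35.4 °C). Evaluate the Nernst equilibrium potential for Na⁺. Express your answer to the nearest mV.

49 mV

E = (61.2/z) · log₁₀([Na⁺]_out/[Na⁺]_in) with z = +1.
= (61.2/1) · log₁₀(147/23.5) = 61.20 · log₁₀(6.255)
= 61.20 · (0.7962) = 48.73 mV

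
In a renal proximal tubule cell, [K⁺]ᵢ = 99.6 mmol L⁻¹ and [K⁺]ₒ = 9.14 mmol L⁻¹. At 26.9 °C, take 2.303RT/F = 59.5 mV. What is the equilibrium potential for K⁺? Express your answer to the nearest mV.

E = (59.5/z) · log₁₀([K⁺]_out/[K⁺]_in) with z = +1.
= (59.5/1) · log₁₀(9.14/99.6) = 59.50 · log₁₀(0.09177)
= 59.50 · (-1.0373) = -61.72 mV

-62 mV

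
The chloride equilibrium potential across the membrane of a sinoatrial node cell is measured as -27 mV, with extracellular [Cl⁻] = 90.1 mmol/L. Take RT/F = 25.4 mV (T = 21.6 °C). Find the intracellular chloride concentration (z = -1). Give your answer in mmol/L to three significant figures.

Nernst: E = (25.4/-1) · ln([out]/[in]), so ln([out]/[in]) = -27.0 × -1 / 25.4 = 1.0630.
[out]/[in] = e^(1.0630) = 2.895.
[in] = 90.1 / 2.895 = 31.12 mmol/L.

31.1 mmol/L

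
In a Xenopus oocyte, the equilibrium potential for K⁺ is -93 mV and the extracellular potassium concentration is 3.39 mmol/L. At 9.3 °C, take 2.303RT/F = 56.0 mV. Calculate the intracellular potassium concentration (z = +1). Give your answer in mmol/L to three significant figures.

155 mmol/L

Nernst: E = (56.0/1) · log₁₀([out]/[in]), so log₁₀([out]/[in]) = -93.0 × 1 / 56.0 = -1.6607.
[out]/[in] = 10^(-1.6607) = 0.02184.
[in] = 3.39 / 0.02184 = 155.2 mmol/L.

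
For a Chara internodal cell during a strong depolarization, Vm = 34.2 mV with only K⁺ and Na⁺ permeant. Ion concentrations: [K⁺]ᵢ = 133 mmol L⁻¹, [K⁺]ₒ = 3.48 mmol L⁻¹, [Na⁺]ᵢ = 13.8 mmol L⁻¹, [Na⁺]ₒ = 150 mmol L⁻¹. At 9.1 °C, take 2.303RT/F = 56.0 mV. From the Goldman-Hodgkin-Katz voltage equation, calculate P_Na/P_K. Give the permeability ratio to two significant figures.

5.8

Let α = P_Na/P_K. GHK: Vm = 56.0·log₁₀[(Kₒ + α·Naₒ)/(Kᵢ + α·Naᵢ)].
10^(Vm/56.0) = 10^(34.2/56.0) = 4.0805
So 4.0805·(Kᵢ + α·Naᵢ) = Kₒ + α·Naₒ → α = (4.0805·133.0 − 3.48) / (150.0 − 4.0805·13.8)
α = (542.7 − 3.48) / (150.0 − 56.31) = 539.2/93.69 = 5.756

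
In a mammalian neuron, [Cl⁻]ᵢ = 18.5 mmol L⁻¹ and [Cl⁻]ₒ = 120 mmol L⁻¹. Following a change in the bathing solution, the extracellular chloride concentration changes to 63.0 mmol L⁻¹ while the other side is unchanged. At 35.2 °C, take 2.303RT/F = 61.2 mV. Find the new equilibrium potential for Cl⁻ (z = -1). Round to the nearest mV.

-33 mV

After the shift: [Cl⁻]_out = 63.0, [Cl⁻]_in = 18.5 mmol L⁻¹.
E_new = (61.2/-1)·log₁₀(63.0/18.5) = -61.20 · (0.5322) = -32.57 mV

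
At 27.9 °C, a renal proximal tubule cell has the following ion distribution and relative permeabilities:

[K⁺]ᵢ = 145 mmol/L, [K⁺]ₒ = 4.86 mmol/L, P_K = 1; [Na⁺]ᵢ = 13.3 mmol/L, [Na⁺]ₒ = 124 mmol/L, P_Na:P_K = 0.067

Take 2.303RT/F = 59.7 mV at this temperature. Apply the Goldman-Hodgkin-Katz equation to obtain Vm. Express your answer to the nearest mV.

-62 mV

Vm = 59.7 · log₁₀[(Σ P·[cation]ₒ + Σ P·[anion]ᵢ) / (Σ P·[cation]ᵢ + Σ P·[anion]ₒ)]
Numerator = 1×4.86 + 0.067×124 = 13.17
Denominator = 1×145 + 0.067×13.3 = 145.9
Vm = 59.7 · log₁₀(0.090259) = 59.7 × (-1.0445) = -62.36 mV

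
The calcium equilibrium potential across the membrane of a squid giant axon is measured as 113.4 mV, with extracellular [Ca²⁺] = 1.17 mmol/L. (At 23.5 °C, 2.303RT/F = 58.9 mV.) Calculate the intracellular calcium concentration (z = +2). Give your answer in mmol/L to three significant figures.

0.000165 mmol/L

Nernst: E = (58.9/2) · log₁₀([out]/[in]), so log₁₀([out]/[in]) = 113.4 × 2 / 58.9 = 3.8506.
[out]/[in] = 10^(3.8506) = 7089.
[in] = 1.17 / 7089 = 0.000165 mmol/L.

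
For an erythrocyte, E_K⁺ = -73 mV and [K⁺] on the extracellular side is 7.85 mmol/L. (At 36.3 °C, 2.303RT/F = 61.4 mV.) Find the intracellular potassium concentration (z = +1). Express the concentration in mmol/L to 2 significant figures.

120 mmol/L

Nernst: E = (61.4/1) · log₁₀([out]/[in]), so log₁₀([out]/[in]) = -73.0 × 1 / 61.4 = -1.1889.
[out]/[in] = 10^(-1.1889) = 0.06473.
[in] = 7.85 / 0.06473 = 121.3 mmol/L.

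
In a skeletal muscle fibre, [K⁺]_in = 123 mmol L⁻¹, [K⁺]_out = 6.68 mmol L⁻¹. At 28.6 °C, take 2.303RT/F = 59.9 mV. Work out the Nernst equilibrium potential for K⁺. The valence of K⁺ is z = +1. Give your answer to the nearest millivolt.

-76 mV

E = (59.9/z) · log₁₀([K⁺]_out/[K⁺]_in) with z = +1.
= (59.9/1) · log₁₀(6.68/123) = 59.90 · log₁₀(0.05431)
= 59.90 · (-1.2651) = -75.78 mV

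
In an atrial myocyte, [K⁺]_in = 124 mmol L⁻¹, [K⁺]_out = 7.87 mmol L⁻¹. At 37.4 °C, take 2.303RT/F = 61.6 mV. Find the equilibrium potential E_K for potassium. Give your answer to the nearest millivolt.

E = (61.6/z) · log₁₀([K⁺]_out/[K⁺]_in) with z = +1.
= (61.6/1) · log₁₀(7.87/124) = 61.60 · log₁₀(0.06347)
= 61.60 · (-1.1974) = -73.76 mV

-74 mV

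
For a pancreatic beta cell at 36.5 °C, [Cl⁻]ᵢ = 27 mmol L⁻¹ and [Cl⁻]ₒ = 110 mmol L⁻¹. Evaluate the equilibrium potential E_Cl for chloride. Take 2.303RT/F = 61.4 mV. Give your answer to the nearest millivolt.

E = (61.4/z) · log₁₀([Cl⁻]_out/[Cl⁻]_in) with z = -1.
For an anion, dividing by z = -1 reverses the sign.
= (61.4/-1) · log₁₀(110/27) = -61.40 · log₁₀(4.074)
= -61.40 · (0.6100) = -37.46 mV

-37 mV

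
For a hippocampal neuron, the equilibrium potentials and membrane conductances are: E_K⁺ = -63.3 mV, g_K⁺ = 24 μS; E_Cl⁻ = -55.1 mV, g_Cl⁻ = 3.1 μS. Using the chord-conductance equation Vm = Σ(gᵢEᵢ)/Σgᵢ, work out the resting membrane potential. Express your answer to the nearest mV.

-62 mV

Σ gᵢEᵢ = 24·(-63.3) + 3.1·(-55.1) = -1690.01
Σ gᵢ = 24 + 3.1 = 27.1
Vm = -1690.01 / 27.1 = -62.36 mV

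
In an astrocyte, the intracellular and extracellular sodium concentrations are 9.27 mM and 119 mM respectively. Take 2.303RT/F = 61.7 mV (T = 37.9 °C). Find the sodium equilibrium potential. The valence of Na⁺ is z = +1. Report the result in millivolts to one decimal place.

68.4 mV

E = (61.7/z) · log₁₀([Na⁺]_out/[Na⁺]_in) with z = +1.
= (61.7/1) · log₁₀(119/9.27) = 61.70 · log₁₀(12.84)
= 61.70 · (1.1085) = 68.39 mV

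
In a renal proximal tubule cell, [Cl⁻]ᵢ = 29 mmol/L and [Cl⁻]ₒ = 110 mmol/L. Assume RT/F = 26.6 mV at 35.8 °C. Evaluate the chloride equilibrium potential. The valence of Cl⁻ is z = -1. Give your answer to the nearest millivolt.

E = (26.6/z) · ln([Cl⁻]_out/[Cl⁻]_in) with z = -1.
For an anion, dividing by z = -1 reverses the sign.
= (26.6/-1) · ln(110/29) = -26.60 · ln(3.793)
= -26.60 · (1.3332) = -35.46 mV

-35 mV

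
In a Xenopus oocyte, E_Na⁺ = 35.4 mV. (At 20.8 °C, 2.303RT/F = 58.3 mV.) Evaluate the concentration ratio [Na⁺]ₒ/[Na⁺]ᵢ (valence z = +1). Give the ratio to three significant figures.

log₁₀([out]/[in]) = E·z/(58.3) = 35.4 × 1 / 58.3 = 0.6072
[out]/[in] = 10^(0.6072) = 4.048

4.05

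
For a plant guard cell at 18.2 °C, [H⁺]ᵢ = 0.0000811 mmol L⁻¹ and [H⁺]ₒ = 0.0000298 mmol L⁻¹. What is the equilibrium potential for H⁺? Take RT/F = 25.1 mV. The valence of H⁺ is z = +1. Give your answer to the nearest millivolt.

E = (25.1/z) · ln([H⁺]_out/[H⁺]_in) with z = +1.
= (25.1/1) · ln(0.0000298/0.0000811) = 25.10 · ln(0.3674)
= 25.10 · (-1.0012) = -25.13 mV

-25 mV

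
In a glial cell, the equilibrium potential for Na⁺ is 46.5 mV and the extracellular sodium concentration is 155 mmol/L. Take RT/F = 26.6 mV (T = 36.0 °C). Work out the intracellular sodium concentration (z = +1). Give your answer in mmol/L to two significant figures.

Nernst: E = (26.6/1) · ln([out]/[in]), so ln([out]/[in]) = 46.5 × 1 / 26.6 = 1.7481.
[out]/[in] = e^(1.7481) = 5.744.
[in] = 155 / 5.744 = 26.99 mmol/L.

27 mmol/L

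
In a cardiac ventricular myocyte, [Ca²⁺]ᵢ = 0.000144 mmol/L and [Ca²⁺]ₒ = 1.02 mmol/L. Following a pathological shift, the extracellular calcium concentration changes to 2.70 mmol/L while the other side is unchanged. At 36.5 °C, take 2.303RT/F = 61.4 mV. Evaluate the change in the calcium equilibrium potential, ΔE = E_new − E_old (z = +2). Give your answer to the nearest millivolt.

E_old = (61.4/2)·log₁₀(1.02/0.000144) = 118.20 mV
E_new = (61.4/2)·log₁₀(2.70/0.000144) = 131.18 mV
ΔE = 131.18 − (118.20) = 12.98 mV

13 mV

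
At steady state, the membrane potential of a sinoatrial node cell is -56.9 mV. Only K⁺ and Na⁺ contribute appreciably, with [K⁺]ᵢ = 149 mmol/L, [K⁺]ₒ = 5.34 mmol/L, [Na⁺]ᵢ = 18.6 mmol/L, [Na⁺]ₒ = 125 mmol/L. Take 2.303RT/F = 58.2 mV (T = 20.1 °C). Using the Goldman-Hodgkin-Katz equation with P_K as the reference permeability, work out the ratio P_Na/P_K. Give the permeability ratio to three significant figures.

Let α = P_Na/P_K. GHK: Vm = 58.2·log₁₀[(Kₒ + α·Naₒ)/(Kᵢ + α·Naᵢ)].
10^(Vm/58.2) = 10^(-56.9/58.2) = 0.10528
So 0.10528·(Kᵢ + α·Naᵢ) = Kₒ + α·Naₒ → α = (0.10528·149.0 − 5.34) / (125.0 − 0.10528·18.6)
α = (15.69 − 5.34) / (125.0 − 1.958) = 10.35/123 = 0.08409

0.0841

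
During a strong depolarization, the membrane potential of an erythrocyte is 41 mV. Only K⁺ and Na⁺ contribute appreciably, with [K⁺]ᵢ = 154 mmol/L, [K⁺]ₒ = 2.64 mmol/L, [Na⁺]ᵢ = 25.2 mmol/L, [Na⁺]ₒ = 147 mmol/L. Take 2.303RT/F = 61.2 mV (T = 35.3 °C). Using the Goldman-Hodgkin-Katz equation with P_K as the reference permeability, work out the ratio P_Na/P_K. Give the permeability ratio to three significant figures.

Let α = P_Na/P_K. GHK: Vm = 61.2·log₁₀[(Kₒ + α·Naₒ)/(Kᵢ + α·Naᵢ)].
10^(Vm/61.2) = 10^(41.0/61.2) = 4.6766
So 4.6766·(Kᵢ + α·Naᵢ) = Kₒ + α·Naₒ → α = (4.6766·154.0 − 2.64) / (147.0 − 4.6766·25.2)
α = (720.2 − 2.64) / (147.0 − 117.9) = 717.6/29.15 = 24.62

24.6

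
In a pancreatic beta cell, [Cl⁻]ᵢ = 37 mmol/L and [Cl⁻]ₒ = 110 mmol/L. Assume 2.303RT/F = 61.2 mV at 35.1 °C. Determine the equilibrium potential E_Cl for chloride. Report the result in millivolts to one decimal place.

E = (61.2/z) · log₁₀([Cl⁻]_out/[Cl⁻]_in) with z = -1.
For an anion, dividing by z = -1 reverses the sign.
= (61.2/-1) · log₁₀(110/37) = -61.20 · log₁₀(2.973)
= -61.20 · (0.4732) = -28.96 mV

-29.0 mV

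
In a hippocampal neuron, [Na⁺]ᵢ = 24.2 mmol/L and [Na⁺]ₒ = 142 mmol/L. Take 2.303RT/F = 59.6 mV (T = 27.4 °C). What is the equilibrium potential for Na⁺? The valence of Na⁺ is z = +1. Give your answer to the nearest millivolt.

46 mV

E = (59.6/z) · log₁₀([Na⁺]_out/[Na⁺]_in) with z = +1.
= (59.6/1) · log₁₀(142/24.2) = 59.60 · log₁₀(5.868)
= 59.60 · (0.7685) = 45.80 mV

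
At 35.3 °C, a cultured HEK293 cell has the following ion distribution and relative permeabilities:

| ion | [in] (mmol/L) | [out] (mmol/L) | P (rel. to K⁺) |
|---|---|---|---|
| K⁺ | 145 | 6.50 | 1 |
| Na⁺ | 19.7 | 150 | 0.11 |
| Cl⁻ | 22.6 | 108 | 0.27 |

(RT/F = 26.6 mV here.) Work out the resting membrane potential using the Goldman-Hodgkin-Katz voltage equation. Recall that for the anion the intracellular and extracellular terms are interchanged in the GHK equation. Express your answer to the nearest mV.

-48 mV

Vm = 26.6 · ln[(Σ P·[cation]ₒ + Σ P·[anion]ᵢ) / (Σ P·[cation]ᵢ + Σ P·[anion]ₒ)]
Numerator = 1×6.50 + 0.11×150 + 0.27×22.6 = 29.1
Denominator = 1×145 + 0.11×19.7 + 0.27×108 = 176.3
Vm = 26.6 · ln(0.16505) = 26.6 × (-1.8015) = -47.92 mV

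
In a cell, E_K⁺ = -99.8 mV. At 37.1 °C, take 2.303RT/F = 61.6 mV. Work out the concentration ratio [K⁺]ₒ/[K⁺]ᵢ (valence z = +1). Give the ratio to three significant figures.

0.0240

log₁₀([out]/[in]) = E·z/(61.6) = -99.8 × 1 / 61.6 = -1.6201
[out]/[in] = 10^(-1.6201) = 0.02398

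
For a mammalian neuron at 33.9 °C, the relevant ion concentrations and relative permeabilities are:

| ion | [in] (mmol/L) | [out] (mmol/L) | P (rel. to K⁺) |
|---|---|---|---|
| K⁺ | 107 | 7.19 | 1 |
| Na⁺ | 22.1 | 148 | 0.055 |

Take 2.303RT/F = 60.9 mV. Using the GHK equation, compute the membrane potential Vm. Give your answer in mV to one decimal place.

-51.7 mV

Vm = 60.9 · log₁₀[(Σ P·[cation]ₒ + Σ P·[anion]ᵢ) / (Σ P·[cation]ᵢ + Σ P·[anion]ₒ)]
Numerator = 1×7.19 + 0.055×148 = 15.33
Denominator = 1×107 + 0.055×22.1 = 108.2
Vm = 60.9 · log₁₀(0.14166) = 60.9 × (-0.8487) = -51.69 mV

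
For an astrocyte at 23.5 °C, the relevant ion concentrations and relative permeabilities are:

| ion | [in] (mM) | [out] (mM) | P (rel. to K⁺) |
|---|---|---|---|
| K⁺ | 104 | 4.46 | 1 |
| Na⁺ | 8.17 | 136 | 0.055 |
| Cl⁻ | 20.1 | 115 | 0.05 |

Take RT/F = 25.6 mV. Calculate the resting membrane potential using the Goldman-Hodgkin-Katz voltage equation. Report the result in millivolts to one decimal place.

-54.8 mV

Vm = 25.6 · ln[(Σ P·[cation]ₒ + Σ P·[anion]ᵢ) / (Σ P·[cation]ᵢ + Σ P·[anion]ₒ)]
Numerator = 1×4.46 + 0.055×136 + 0.05×20.1 = 12.95
Denominator = 1×104 + 0.055×8.17 + 0.05×115 = 110.2
Vm = 25.6 · ln(0.11747) = 25.6 × (-2.1416) = -54.82 mV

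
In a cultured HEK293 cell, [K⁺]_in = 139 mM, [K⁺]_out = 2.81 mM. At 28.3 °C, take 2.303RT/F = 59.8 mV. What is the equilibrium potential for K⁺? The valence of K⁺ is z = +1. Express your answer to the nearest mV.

E = (59.8/z) · log₁₀([K⁺]_out/[K⁺]_in) with z = +1.
= (59.8/1) · log₁₀(2.81/139) = 59.80 · log₁₀(0.02022)
= 59.80 · (-1.6943) = -101.32 mV

-101 mV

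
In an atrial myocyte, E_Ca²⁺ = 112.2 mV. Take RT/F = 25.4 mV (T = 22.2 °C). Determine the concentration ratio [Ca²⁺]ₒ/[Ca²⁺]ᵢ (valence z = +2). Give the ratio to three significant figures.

6870

ln([out]/[in]) = E·z/(25.4) = 112.2 × 2 / 25.4 = 8.8346
[out]/[in] = e^(8.8346) = 6868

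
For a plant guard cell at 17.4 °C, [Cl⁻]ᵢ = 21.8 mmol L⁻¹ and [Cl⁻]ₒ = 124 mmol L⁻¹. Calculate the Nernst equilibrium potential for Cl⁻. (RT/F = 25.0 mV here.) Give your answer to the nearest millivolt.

-43 mV

E = (25.0/z) · ln([Cl⁻]_out/[Cl⁻]_in) with z = -1.
For an anion, dividing by z = -1 reverses the sign.
= (25.0/-1) · ln(124/21.8) = -25.00 · ln(5.688)
= -25.00 · (1.7384) = -43.46 mV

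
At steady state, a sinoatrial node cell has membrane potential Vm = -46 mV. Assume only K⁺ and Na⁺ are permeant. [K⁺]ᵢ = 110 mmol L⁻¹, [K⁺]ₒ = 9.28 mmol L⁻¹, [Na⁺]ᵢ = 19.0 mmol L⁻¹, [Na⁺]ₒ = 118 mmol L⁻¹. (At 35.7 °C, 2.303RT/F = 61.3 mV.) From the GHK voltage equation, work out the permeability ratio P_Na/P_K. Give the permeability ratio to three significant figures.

0.0895

Let α = P_Na/P_K. GHK: Vm = 61.3·log₁₀[(Kₒ + α·Naₒ)/(Kᵢ + α·Naᵢ)].
10^(Vm/61.3) = 10^(-46.0/61.3) = 0.17766
So 0.17766·(Kᵢ + α·Naᵢ) = Kₒ + α·Naₒ → α = (0.17766·110.0 − 9.28) / (118.0 − 0.17766·19.0)
α = (19.54 − 9.28) / (118.0 − 3.376) = 10.26/114.6 = 0.08953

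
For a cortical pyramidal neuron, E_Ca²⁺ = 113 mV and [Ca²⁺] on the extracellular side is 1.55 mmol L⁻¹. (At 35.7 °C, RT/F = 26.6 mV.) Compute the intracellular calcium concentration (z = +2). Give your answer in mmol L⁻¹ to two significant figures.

Nernst: E = (26.6/2) · ln([out]/[in]), so ln([out]/[in]) = 113.0 × 2 / 26.6 = 8.4962.
[out]/[in] = e^(8.4962) = 4896.
[in] = 1.55 / 4896 = 0.0003166 mmol L⁻¹.

0.00032 mmol L⁻¹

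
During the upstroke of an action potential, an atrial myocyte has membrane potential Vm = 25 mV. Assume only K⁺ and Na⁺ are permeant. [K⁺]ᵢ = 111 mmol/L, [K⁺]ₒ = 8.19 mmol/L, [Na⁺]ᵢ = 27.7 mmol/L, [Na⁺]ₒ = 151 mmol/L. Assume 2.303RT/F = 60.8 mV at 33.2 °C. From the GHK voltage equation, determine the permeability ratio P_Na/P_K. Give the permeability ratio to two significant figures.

3.5

Let α = P_Na/P_K. GHK: Vm = 60.8·log₁₀[(Kₒ + α·Naₒ)/(Kᵢ + α·Naᵢ)].
10^(Vm/60.8) = 10^(25.0/60.8) = 2.5774
So 2.5774·(Kᵢ + α·Naᵢ) = Kₒ + α·Naₒ → α = (2.5774·111.0 − 8.19) / (151.0 − 2.5774·27.7)
α = (286.1 − 8.19) / (151.0 − 71.39) = 277.9/79.61 = 3.491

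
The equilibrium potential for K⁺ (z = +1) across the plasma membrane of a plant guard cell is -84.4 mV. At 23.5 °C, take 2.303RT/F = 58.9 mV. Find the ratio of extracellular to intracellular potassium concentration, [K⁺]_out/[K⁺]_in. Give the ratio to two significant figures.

0.037

log₁₀([out]/[in]) = E·z/(58.9) = -84.4 × 1 / 58.9 = -1.4329
[out]/[in] = 10^(-1.4329) = 0.0369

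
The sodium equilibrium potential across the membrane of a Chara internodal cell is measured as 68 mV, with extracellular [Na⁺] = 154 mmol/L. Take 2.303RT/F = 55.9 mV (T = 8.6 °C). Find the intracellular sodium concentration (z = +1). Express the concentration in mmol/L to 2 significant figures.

Nernst: E = (55.9/1) · log₁₀([out]/[in]), so log₁₀([out]/[in]) = 68.0 × 1 / 55.9 = 1.2165.
[out]/[in] = 10^(1.2165) = 16.46.
[in] = 154 / 16.46 = 9.355 mmol/L.

9.4 mmol/L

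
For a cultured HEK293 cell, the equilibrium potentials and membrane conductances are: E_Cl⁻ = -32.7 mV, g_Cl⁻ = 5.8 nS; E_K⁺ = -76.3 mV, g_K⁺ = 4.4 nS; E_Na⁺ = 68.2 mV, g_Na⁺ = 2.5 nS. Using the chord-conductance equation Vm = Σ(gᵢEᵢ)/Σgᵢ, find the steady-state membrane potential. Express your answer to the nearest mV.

Σ gᵢEᵢ = 5.8·(-32.7) + 4.4·(-76.3) + 2.5·(68.2) = -354.88
Σ gᵢ = 5.8 + 4.4 + 2.5 = 12.7
Vm = -354.88 / 12.7 = -27.94 mV

-28 mV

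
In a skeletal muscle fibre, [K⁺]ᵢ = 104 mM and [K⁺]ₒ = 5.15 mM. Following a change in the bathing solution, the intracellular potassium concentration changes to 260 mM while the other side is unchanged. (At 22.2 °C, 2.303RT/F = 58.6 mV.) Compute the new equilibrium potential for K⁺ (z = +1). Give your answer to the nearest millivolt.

After the shift: [K⁺]_out = 5.15, [K⁺]_in = 260 mM.
E_new = (58.6/1)·log₁₀(5.15/260) = 58.60 · (-1.7032) = -99.81 mV

-100 mV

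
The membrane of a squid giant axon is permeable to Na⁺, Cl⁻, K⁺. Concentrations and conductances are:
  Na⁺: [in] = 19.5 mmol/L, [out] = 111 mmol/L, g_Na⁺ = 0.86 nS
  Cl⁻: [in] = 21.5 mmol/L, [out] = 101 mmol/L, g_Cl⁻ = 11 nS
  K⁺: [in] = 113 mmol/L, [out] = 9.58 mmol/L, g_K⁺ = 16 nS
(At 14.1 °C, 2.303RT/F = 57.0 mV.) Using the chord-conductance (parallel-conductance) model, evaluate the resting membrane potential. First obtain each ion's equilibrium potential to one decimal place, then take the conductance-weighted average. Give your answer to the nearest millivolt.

-49 mV

E_Na⁺ = (57.0/1)·log₁₀(111/19.5) = 43.1 mV
E_Cl⁻ = (57.0/-1)·log₁₀(101/21.5) = -38.3 mV
E_K⁺ = (57.0/1)·log₁₀(9.58/113) = -61.1 mV
Vm = (Σ gᵢEᵢ)/(Σ gᵢ) = (0.86·43.1 + 11·-38.3 + 16·-61.1) / (0.86 + 11 + 16)
= -1361.83 / 27.86 = -48.88 mV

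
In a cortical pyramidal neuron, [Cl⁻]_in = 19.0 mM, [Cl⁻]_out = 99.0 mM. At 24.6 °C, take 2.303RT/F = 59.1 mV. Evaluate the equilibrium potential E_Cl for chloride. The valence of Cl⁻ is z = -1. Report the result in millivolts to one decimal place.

-42.4 mV

E = (59.1/z) · log₁₀([Cl⁻]_out/[Cl⁻]_in) with z = -1.
For an anion, dividing by z = -1 reverses the sign.
= (59.1/-1) · log₁₀(99.0/19.0) = -59.10 · log₁₀(5.211)
= -59.10 · (0.7169) = -42.37 mV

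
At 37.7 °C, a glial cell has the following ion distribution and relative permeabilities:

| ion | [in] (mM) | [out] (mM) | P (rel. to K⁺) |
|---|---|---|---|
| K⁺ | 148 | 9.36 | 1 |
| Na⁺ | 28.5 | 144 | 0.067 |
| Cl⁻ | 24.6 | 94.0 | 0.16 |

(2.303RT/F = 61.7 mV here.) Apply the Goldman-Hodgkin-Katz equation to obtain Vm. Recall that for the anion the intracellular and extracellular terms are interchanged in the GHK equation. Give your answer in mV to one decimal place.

Vm = 61.7 · log₁₀[(Σ P·[cation]ₒ + Σ P·[anion]ᵢ) / (Σ P·[cation]ᵢ + Σ P·[anion]ₒ)]
Numerator = 1×9.36 + 0.067×144 + 0.16×24.6 = 22.94
Denominator = 1×148 + 0.067×28.5 + 0.16×94.0 = 164.9
Vm = 61.7 · log₁₀(0.1391) = 61.7 × (-0.8567) = -52.86 mV

-52.9 mV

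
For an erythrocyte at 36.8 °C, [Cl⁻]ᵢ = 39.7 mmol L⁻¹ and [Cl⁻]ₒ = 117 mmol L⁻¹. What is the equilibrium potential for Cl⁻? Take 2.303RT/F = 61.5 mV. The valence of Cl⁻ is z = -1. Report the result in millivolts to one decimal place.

E = (61.5/z) · log₁₀([Cl⁻]_out/[Cl⁻]_in) with z = -1.
For an anion, dividing by z = -1 reverses the sign.
= (61.5/-1) · log₁₀(117/39.7) = -61.50 · log₁₀(2.947)
= -61.50 · (0.4694) = -28.87 mV

-28.9 mV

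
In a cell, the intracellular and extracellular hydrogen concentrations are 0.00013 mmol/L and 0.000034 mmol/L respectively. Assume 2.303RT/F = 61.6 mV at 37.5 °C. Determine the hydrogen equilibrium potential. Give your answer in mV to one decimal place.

E = (61.6/z) · log₁₀([H⁺]_out/[H⁺]_in) with z = +1.
= (61.6/1) · log₁₀(0.000034/0.00013) = 61.60 · log₁₀(0.2615)
= 61.60 · (-0.5825) = -35.88 mV

-35.9 mV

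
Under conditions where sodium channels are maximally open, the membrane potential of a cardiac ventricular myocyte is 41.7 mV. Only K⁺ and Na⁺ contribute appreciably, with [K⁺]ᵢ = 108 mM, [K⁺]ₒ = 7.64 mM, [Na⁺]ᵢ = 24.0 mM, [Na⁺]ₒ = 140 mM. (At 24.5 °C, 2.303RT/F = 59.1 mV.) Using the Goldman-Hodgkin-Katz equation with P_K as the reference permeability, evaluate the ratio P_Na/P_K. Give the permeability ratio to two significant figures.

Let α = P_Na/P_K. GHK: Vm = 59.1·log₁₀[(Kₒ + α·Naₒ)/(Kᵢ + α·Naᵢ)].
10^(Vm/59.1) = 10^(41.7/59.1) = 5.0767
So 5.0767·(Kᵢ + α·Naᵢ) = Kₒ + α·Naₒ → α = (5.0767·108.0 − 7.64) / (140.0 − 5.0767·24.0)
α = (548.3 − 7.64) / (140.0 − 121.8) = 540.6/18.16 = 29.77

30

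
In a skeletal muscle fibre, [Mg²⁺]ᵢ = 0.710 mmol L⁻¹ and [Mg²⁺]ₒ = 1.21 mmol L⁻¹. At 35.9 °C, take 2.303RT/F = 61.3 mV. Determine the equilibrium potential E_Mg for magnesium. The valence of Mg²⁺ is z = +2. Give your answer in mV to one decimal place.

7.1 mV

E = (61.3/z) · log₁₀([Mg²⁺]_out/[Mg²⁺]_in) with z = +2.
= (61.3/2) · log₁₀(1.21/0.710) = 30.65 · log₁₀(1.704)
= 30.65 · (0.2315) = 7.10 mV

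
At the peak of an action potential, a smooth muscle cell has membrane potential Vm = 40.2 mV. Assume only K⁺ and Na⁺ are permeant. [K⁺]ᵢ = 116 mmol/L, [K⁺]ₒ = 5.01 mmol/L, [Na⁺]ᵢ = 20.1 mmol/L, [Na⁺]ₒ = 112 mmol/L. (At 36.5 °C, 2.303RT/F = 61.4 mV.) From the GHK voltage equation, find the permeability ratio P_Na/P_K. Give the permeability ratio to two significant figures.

Let α = P_Na/P_K. GHK: Vm = 61.4·log₁₀[(Kₒ + α·Naₒ)/(Kᵢ + α·Naᵢ)].
10^(Vm/61.4) = 10^(40.2/61.4) = 4.5157
So 4.5157·(Kᵢ + α·Naᵢ) = Kₒ + α·Naₒ → α = (4.5157·116.0 − 5.01) / (112.0 − 4.5157·20.1)
α = (523.8 − 5.01) / (112.0 − 90.77) = 518.8/21.23 = 24.43

24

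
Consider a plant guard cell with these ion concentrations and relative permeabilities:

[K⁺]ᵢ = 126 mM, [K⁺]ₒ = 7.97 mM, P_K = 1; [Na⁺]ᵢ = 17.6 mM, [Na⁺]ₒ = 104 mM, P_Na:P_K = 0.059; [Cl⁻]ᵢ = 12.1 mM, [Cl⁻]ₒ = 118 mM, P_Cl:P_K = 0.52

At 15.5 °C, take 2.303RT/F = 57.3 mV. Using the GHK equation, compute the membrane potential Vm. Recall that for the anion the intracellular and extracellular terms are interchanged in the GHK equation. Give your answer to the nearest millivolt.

-55 mV

Vm = 57.3 · log₁₀[(Σ P·[cation]ₒ + Σ P·[anion]ᵢ) / (Σ P·[cation]ᵢ + Σ P·[anion]ₒ)]
Numerator = 1×7.97 + 0.059×104 + 0.52×12.1 = 20.4
Denominator = 1×126 + 0.059×17.6 + 0.52×118 = 188.4
Vm = 57.3 · log₁₀(0.10827) = 57.3 × (-0.9655) = -55.32 mV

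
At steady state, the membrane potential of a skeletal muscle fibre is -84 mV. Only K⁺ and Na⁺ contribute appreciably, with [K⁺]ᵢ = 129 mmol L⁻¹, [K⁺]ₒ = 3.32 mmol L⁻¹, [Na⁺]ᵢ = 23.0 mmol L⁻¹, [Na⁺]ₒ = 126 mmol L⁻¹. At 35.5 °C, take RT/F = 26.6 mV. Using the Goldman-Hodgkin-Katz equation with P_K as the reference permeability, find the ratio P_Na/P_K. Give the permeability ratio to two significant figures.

0.017

Let α = P_Na/P_K. GHK: Vm = 26.6·ln[(Kₒ + α·Naₒ)/(Kᵢ + α·Naᵢ)].
e^(Vm/26.6) = e^(-84.0/26.6) = 0.042515
So 0.042515·(Kᵢ + α·Naᵢ) = Kₒ + α·Naₒ → α = (0.042515·129.0 − 3.32) / (126.0 − 0.042515·23.0)
α = (5.484 − 3.32) / (126.0 − 0.9778) = 2.164/125 = 0.01731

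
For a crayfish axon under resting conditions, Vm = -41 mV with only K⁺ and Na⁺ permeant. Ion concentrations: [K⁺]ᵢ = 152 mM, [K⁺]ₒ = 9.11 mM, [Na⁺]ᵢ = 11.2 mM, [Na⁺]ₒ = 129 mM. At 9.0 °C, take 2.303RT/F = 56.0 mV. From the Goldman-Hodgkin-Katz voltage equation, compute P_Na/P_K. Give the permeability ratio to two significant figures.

Let α = P_Na/P_K. GHK: Vm = 56.0·log₁₀[(Kₒ + α·Naₒ)/(Kᵢ + α·Naᵢ)].
10^(Vm/56.0) = 10^(-41.0/56.0) = 0.18529
So 0.18529·(Kᵢ + α·Naᵢ) = Kₒ + α·Naₒ → α = (0.18529·152.0 − 9.11) / (129.0 − 0.18529·11.2)
α = (28.16 − 9.11) / (129.0 − 2.075) = 19.05/126.9 = 0.1501

0.15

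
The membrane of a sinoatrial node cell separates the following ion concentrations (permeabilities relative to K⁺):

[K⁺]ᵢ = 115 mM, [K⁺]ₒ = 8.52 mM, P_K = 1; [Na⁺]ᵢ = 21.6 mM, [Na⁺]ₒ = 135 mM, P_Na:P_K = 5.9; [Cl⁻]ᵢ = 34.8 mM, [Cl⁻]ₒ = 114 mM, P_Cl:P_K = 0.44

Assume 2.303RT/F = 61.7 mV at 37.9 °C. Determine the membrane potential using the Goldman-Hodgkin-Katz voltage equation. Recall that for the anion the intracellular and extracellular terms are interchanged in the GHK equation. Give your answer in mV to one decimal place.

27.6 mV

Vm = 61.7 · log₁₀[(Σ P·[cation]ₒ + Σ P·[anion]ᵢ) / (Σ P·[cation]ᵢ + Σ P·[anion]ₒ)]
Numerator = 1×8.52 + 5.9×135 + 0.44×34.8 = 820.3
Denominator = 1×115 + 5.9×21.6 + 0.44×114 = 292.6
Vm = 61.7 · log₁₀(2.8036) = 61.7 × (0.4477) = 27.62 mV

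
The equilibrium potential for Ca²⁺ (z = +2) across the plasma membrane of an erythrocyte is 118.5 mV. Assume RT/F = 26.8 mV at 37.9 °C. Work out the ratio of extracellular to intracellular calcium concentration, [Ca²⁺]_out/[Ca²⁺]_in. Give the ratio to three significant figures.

6930

ln([out]/[in]) = E·z/(26.8) = 118.5 × 2 / 26.8 = 8.8433
[out]/[in] = e^(8.8433) = 6928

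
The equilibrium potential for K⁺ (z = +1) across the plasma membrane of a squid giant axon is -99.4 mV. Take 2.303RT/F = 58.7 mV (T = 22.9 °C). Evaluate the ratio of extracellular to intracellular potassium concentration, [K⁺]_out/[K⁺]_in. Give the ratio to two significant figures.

log₁₀([out]/[in]) = E·z/(58.7) = -99.4 × 1 / 58.7 = -1.6934
[out]/[in] = 10^(-1.6934) = 0.02026

0.020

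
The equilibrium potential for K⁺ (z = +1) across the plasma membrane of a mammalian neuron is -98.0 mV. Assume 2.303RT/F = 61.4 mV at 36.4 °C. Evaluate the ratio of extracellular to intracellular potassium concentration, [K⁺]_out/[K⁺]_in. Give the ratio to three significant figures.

0.0253

log₁₀([out]/[in]) = E·z/(61.4) = -98.0 × 1 / 61.4 = -1.5961
[out]/[in] = 10^(-1.5961) = 0.02535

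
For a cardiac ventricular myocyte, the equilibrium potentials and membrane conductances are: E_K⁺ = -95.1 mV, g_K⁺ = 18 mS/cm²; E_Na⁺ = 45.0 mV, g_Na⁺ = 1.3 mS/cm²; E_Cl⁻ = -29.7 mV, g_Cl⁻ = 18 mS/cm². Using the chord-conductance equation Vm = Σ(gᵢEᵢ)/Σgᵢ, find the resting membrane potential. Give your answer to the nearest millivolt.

Σ gᵢEᵢ = 18·(-95.1) + 1.3·(45.0) + 18·(-29.7) = -2187.90
Σ gᵢ = 18 + 1.3 + 18 = 37.3
Vm = -2187.90 / 37.3 = -58.66 mV

-59 mV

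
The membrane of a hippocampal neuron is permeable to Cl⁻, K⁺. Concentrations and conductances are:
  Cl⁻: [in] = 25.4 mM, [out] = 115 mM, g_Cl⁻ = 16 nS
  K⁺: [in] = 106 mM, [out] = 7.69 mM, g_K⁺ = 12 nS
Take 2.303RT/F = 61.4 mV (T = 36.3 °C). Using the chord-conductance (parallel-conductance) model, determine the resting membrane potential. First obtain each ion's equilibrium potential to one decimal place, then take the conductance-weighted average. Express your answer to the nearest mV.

E_Cl⁻ = (61.4/-1)·log₁₀(115/25.4) = -40.3 mV
E_K⁺ = (61.4/1)·log₁₀(7.69/106) = -70.0 mV
Vm = (Σ gᵢEᵢ)/(Σ gᵢ) = (16·-40.3 + 12·-70.0) / (16 + 12)
= -1484.80 / 28 = -53.03 mV

-53 mV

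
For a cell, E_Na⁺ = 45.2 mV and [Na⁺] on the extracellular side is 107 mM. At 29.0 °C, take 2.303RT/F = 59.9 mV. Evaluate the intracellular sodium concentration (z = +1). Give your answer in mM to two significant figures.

Nernst: E = (59.9/1) · log₁₀([out]/[in]), so log₁₀([out]/[in]) = 45.2 × 1 / 59.9 = 0.7546.
[out]/[in] = 10^(0.7546) = 5.683.
[in] = 107 / 5.683 = 18.83 mM.

19 mM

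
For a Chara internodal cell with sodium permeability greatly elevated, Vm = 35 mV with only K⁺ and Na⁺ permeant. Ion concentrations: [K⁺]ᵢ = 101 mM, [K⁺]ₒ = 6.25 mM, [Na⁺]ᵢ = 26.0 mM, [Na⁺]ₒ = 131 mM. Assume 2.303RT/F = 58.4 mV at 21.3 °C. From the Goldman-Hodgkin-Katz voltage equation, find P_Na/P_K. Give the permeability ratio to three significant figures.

Let α = P_Na/P_K. GHK: Vm = 58.4·log₁₀[(Kₒ + α·Naₒ)/(Kᵢ + α·Naᵢ)].
10^(Vm/58.4) = 10^(35.0/58.4) = 3.9748
So 3.9748·(Kᵢ + α·Naᵢ) = Kₒ + α·Naₒ → α = (3.9748·101.0 − 6.25) / (131.0 − 3.9748·26.0)
α = (401.5 − 6.25) / (131.0 − 103.3) = 395.2/27.66 = 14.29

14.3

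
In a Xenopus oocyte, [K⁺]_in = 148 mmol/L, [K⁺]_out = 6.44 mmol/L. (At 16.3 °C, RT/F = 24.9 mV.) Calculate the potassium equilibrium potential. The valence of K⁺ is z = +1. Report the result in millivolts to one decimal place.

E = (24.9/z) · ln([K⁺]_out/[K⁺]_in) with z = +1.
= (24.9/1) · ln(6.44/148) = 24.90 · ln(0.04351)
= 24.90 · (-3.1347) = -78.05 mV

-78.1 mV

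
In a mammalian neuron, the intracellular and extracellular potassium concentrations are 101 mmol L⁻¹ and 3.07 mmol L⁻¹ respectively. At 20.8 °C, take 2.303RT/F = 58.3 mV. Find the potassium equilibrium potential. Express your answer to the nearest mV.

-88 mV

E = (58.3/z) · log₁₀([K⁺]_out/[K⁺]_in) with z = +1.
= (58.3/1) · log₁₀(3.07/101) = 58.30 · log₁₀(0.0304)
= 58.30 · (-1.5172) = -88.45 mV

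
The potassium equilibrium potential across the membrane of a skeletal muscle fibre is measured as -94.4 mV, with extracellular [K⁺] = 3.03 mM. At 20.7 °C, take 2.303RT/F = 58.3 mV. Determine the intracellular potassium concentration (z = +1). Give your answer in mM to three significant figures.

126 mM

Nernst: E = (58.3/1) · log₁₀([out]/[in]), so log₁₀([out]/[in]) = -94.4 × 1 / 58.3 = -1.6192.
[out]/[in] = 10^(-1.6192) = 0.02403.
[in] = 3.03 / 0.02403 = 126.1 mM.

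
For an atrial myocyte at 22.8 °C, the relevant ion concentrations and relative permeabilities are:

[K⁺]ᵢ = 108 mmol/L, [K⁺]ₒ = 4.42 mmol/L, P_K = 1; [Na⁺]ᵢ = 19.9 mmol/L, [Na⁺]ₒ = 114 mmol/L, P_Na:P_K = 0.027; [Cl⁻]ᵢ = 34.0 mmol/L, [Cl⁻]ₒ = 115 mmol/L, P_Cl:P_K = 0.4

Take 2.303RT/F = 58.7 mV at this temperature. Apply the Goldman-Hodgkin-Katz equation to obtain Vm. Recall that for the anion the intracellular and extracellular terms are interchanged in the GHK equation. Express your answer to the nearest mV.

-51 mV

Vm = 58.7 · log₁₀[(Σ P·[cation]ₒ + Σ P·[anion]ᵢ) / (Σ P·[cation]ᵢ + Σ P·[anion]ₒ)]
Numerator = 1×4.42 + 0.027×114 + 0.4×34.0 = 21.1
Denominator = 1×108 + 0.027×19.9 + 0.4×115 = 154.5
Vm = 58.7 · log₁₀(0.13652) = 58.7 × (-0.8648) = -50.76 mV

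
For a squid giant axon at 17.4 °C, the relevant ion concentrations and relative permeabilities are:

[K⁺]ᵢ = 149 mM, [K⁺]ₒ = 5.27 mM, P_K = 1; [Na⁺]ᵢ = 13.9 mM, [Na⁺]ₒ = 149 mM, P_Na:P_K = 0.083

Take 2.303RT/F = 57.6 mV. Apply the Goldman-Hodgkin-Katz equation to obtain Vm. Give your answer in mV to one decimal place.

-53.6 mV

Vm = 57.6 · log₁₀[(Σ P·[cation]ₒ + Σ P·[anion]ᵢ) / (Σ P·[cation]ᵢ + Σ P·[anion]ₒ)]
Numerator = 1×5.27 + 0.083×149 = 17.64
Denominator = 1×149 + 0.083×13.9 = 150.2
Vm = 57.6 · log₁₀(0.11746) = 57.6 × (-0.9301) = -53.57 mV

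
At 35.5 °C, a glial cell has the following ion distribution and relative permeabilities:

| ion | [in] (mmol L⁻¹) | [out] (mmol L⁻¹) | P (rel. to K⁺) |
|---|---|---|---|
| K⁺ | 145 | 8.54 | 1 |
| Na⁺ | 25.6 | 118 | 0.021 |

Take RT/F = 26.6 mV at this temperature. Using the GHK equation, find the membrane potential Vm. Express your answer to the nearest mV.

-69 mV

Vm = 26.6 · ln[(Σ P·[cation]ₒ + Σ P·[anion]ᵢ) / (Σ P·[cation]ᵢ + Σ P·[anion]ₒ)]
Numerator = 1×8.54 + 0.021×118 = 11.02
Denominator = 1×145 + 0.021×25.6 = 145.5
Vm = 26.6 · ln(0.075706) = 26.6 × (-2.5809) = -68.65 mV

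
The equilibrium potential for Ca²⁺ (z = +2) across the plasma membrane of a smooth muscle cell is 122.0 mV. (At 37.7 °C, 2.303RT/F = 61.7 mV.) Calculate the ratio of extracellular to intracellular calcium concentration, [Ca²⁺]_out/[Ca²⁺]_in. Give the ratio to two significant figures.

log₁₀([out]/[in]) = E·z/(61.7) = 122.0 × 2 / 61.7 = 3.9546
[out]/[in] = 10^(3.9546) = 9008

9000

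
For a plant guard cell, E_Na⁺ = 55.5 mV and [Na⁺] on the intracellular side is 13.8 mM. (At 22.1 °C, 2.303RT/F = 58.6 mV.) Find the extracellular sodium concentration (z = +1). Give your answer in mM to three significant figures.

122 mM

Nernst: E = (58.6/1) · log₁₀([out]/[in]), so log₁₀([out]/[in]) = 55.5 × 1 / 58.6 = 0.9471.
[out]/[in] = 10^(0.9471) = 8.853.
[out] = 8.853 × 13.8 = 122.2 mM.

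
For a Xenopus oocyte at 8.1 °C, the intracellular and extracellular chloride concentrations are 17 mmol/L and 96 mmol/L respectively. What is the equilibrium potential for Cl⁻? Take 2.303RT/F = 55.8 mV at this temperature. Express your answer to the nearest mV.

E = (55.8/z) · log₁₀([Cl⁻]_out/[Cl⁻]_in) with z = -1.
For an anion, dividing by z = -1 reverses the sign.
= (55.8/-1) · log₁₀(96/17) = -55.80 · log₁₀(5.647)
= -55.80 · (0.7518) = -41.95 mV

-42 mV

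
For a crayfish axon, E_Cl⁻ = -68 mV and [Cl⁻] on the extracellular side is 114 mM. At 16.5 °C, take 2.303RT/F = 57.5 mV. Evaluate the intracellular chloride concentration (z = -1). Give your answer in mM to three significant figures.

Nernst: E = (57.5/-1) · log₁₀([out]/[in]), so log₁₀([out]/[in]) = -68.0 × -1 / 57.5 = 1.1826.
[out]/[in] = 10^(1.1826) = 15.23.
[in] = 114 / 15.23 = 7.487 mM.

7.49 mM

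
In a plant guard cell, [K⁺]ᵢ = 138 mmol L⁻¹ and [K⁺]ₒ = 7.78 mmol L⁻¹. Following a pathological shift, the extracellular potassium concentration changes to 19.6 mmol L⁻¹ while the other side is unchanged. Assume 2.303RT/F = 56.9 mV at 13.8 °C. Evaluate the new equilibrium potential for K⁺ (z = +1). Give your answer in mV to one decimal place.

-48.2 mV

After the shift: [K⁺]_out = 19.6, [K⁺]_in = 138 mmol L⁻¹.
E_new = (56.9/1)·log₁₀(19.6/138) = 56.90 · (-0.8476) = -48.23 mV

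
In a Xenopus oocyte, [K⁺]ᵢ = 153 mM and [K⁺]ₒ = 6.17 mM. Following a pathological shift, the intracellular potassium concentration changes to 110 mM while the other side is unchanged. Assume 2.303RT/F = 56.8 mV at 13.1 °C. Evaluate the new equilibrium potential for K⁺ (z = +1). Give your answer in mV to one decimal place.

After the shift: [K⁺]_out = 6.17, [K⁺]_in = 110 mM.
E_new = (56.8/1)·log₁₀(6.17/110) = 56.80 · (-1.2511) = -71.06 mV

-71.1 mV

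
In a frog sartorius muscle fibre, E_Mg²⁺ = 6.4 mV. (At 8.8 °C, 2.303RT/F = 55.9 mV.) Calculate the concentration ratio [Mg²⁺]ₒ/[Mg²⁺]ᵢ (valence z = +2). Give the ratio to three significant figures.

log₁₀([out]/[in]) = E·z/(55.9) = 6.4 × 2 / 55.9 = 0.2290
[out]/[in] = 10^(0.2290) = 1.694

1.69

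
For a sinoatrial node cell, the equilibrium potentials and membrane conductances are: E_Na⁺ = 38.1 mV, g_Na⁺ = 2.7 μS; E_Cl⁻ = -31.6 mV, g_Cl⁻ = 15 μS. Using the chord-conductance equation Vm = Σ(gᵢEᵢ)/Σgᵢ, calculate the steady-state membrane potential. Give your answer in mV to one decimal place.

Σ gᵢEᵢ = 2.7·(38.1) + 15·(-31.6) = -371.13
Σ gᵢ = 2.7 + 15 = 17.7
Vm = -371.13 / 17.7 = -20.97 mV

-21.0 mV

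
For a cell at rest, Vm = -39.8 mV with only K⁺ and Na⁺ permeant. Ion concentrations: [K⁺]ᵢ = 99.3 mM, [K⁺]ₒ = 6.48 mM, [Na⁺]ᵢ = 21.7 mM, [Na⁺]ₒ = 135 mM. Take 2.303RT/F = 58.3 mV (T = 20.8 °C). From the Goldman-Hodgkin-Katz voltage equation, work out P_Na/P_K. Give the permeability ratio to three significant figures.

Let α = P_Na/P_K. GHK: Vm = 58.3·log₁₀[(Kₒ + α·Naₒ)/(Kᵢ + α·Naᵢ)].
10^(Vm/58.3) = 10^(-39.8/58.3) = 0.20765
So 0.20765·(Kᵢ + α·Naᵢ) = Kₒ + α·Naₒ → α = (0.20765·99.3 − 6.48) / (135.0 − 0.20765·21.7)
α = (20.62 − 6.48) / (135.0 − 4.506) = 14.14/130.5 = 0.1084

0.108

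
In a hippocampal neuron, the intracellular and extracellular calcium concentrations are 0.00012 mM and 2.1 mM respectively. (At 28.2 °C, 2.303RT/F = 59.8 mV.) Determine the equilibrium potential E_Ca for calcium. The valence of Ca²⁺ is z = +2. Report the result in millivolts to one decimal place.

E = (59.8/z) · log₁₀([Ca²⁺]_out/[Ca²⁺]_in) with z = +2.
= (59.8/2) · log₁₀(2.1/0.00012) = 29.90 · log₁₀(1.75e+04)
= 29.90 · (4.2430) = 126.87 mV

126.9 mV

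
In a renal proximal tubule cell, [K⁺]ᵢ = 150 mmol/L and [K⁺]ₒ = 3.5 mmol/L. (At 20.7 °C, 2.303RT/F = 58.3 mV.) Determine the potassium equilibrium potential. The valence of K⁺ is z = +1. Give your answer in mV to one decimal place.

E = (58.3/z) · log₁₀([K⁺]_out/[K⁺]_in) with z = +1.
= (58.3/1) · log₁₀(3.5/150) = 58.30 · log₁₀(0.02333)
= 58.30 · (-1.6320) = -95.15 mV

-95.1 mV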